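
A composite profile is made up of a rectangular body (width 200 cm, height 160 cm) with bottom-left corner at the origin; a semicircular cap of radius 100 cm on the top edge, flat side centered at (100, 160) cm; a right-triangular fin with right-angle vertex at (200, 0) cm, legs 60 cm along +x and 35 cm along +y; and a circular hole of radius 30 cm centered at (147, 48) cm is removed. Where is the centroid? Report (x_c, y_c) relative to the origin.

rectangular body: A = 200 × 160 = 32000.00, centroid at (100.00, 80.00).
semicircular top: A = ½π·100² = 15707.96, centroid at (100.00, 202.44).
triangular fin: A = ½·60·35 = 1050.00, centroid at (220.00, 11.67).
hole: A = −π·30² = -2827.43, centroid at (147.00, 48.00).
ΣA = 45930.53 cm²
ΣAx_c = (32000.00)(100.00) + (15707.96)(100.00) + (1050.00)(220.00) + (-2827.43)(147.00) = 4586163.62 cm³
ΣAy_c = (32000.00)(80.00) + (15707.96)(202.44) + (1050.00)(11.67) + (-2827.43)(48.00) = 5616473.99 cm³
x_c = 4586163.62 / 45930.53 = 99.85 cm
y_c = 5616473.99 / 45930.53 = 122.28 cm

x_c = 99.85 cm, y_c = 122.28 cm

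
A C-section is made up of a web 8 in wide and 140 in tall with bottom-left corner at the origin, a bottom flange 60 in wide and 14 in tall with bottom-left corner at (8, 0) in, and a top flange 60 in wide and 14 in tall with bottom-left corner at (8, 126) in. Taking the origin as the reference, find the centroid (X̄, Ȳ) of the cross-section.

X̄ = 24.40 in, Ȳ = 70.00 in

Part | A | x̄ᵢ | ȳᵢ | A·x̄ᵢ | A·ȳᵢ
web | 1120.00 | 4.00 | 70.00 | 4480.00 | 78400.00
bottom flange | 840.00 | 38.00 | 7.00 | 31920.00 | 5880.00
top flange | 840.00 | 38.00 | 133.00 | 31920.00 | 111720.00
Σ | 2800.00 |  |  | 68320.00 | 196000.00
X̄ = 68320.00 / 2800.00 = 24.40 in
Ȳ = 196000.00 / 2800.00 = 70.00 in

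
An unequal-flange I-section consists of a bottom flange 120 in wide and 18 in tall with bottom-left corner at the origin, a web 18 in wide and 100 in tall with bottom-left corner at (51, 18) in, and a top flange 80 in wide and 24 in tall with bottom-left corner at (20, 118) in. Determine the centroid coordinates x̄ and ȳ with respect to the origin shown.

x̄ = 60.00 in, ȳ = 66.57 in

bottom flange: A = 120 × 18 = 2160.00, centroid at (60.00, 9.00).
web: A = 18 × 100 = 1800.00, centroid at (60.00, 68.00).
top flange: A = 80 × 24 = 1920.00, centroid at (60.00, 130.00).
ΣA = 5880.00 in², ΣAx̄ = 352800.00 in³, ΣAȳ = 391440.00 in³.
x̄ = 352800.00/5880.00 = 60.00 in; ȳ = 391440.00/5880.00 = 66.57 in.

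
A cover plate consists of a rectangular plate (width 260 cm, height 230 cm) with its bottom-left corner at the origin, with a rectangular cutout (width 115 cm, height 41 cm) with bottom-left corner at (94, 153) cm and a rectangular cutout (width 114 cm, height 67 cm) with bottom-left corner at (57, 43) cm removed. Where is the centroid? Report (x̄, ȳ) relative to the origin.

x̄ = 130.44 cm, ȳ = 115.38 cm

Part | A | x̄ᵢ | ȳᵢ | A·x̄ᵢ | A·ȳᵢ
plate | 59800.00 | 130.00 | 115.00 | 7774000.00 | 6877000.00
hole 1 | -4715.00 | 151.50 | 173.50 | -714322.50 | -818052.50
hole 2 | -7638.00 | 114.00 | 76.50 | -870732.00 | -584307.00
Σ | 47447.00 |  |  | 6188945.50 | 5474640.50
x̄ = 6188945.50 / 47447.00 = 130.44 cm
ȳ = 5474640.50 / 47447.00 = 115.38 cm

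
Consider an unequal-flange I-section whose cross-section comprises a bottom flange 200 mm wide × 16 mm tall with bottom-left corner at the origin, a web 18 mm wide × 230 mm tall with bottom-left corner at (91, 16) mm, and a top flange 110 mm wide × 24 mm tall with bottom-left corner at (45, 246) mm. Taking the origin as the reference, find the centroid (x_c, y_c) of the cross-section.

x_c = 100.00 mm, y_c = 125.16 mm

bottom flange: A = 200 × 16 = 3200.00, centroid at (100.00, 8.00).
web: A = 18 × 230 = 4140.00, centroid at (100.00, 131.00).
top flange: A = 110 × 24 = 2640.00, centroid at (100.00, 258.00).
ΣA = 9980.00 mm²
ΣAx_c = (3200.00)(100.00) + (4140.00)(100.00) + (2640.00)(100.00) = 998000.00 mm³
ΣAy_c = (3200.00)(8.00) + (4140.00)(131.00) + (2640.00)(258.00) = 1249060.00 mm³
x_c = 998000.00 / 9980.00 = 100.00 mm
y_c = 1249060.00 / 9980.00 = 125.16 mm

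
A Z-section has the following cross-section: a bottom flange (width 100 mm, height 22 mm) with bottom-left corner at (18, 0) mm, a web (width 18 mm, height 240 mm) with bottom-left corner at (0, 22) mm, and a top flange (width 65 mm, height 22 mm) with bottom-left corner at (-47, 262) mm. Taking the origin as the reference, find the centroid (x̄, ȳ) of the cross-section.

Part | A | x̄ᵢ | ȳᵢ | A·x̄ᵢ | A·ȳᵢ
bottom flange | 2200.00 | 68.00 | 11.00 | 149600.00 | 24200.00
web | 4320.00 | 9.00 | 142.00 | 38880.00 | 613440.00
top flange | 1430.00 | -14.50 | 273.00 | -20735.00 | 390390.00
Σ | 7950.00 |  |  | 167745.00 | 1028030.00
x̄ = 167745.00 / 7950.00 = 21.10 mm
ȳ = 1028030.00 / 7950.00 = 129.31 mm

x̄ = 21.10 mm, ȳ = 129.31 mm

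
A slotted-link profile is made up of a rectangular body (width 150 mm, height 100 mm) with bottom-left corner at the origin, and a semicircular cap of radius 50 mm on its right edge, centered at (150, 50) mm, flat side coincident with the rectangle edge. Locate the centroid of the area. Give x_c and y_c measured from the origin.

x_c = 94.96 mm, y_c = 50.00 mm

Part | A | x̄ᵢ | ȳᵢ | A·x̄ᵢ | A·ȳᵢ
rectangular body | 15000.00 | 75.00 | 50.00 | 1125000.00 | 750000.00
semicircular end | 3926.99 | 171.22 | 50.00 | 672381.96 | 196349.54
Σ | 18926.99 |  |  | 1797381.96 | 946349.54
x_c = 1797381.96 / 18926.99 = 94.96 mm
y_c = 946349.54 / 18926.99 = 50.00 mm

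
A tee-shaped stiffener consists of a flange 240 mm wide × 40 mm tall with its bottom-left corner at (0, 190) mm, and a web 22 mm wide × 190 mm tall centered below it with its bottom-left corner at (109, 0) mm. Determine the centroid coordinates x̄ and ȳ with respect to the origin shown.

web: A = 22 × 190 = 4180.00, centroid at (120.00, 95.00).
flange: A = 240 × 40 = 9600.00, centroid at (120.00, 210.00).
ΣA = 13780.00 mm²
ΣAx̄ = (4180.00)(120.00) + (9600.00)(120.00) = 1653600.00 mm³
ΣAȳ = (4180.00)(95.00) + (9600.00)(210.00) = 2413100.00 mm³
x̄ = 1653600.00 / 13780.00 = 120.00 mm
ȳ = 2413100.00 / 13780.00 = 175.12 mm

x̄ = 120.00 mm, ȳ = 175.12 mm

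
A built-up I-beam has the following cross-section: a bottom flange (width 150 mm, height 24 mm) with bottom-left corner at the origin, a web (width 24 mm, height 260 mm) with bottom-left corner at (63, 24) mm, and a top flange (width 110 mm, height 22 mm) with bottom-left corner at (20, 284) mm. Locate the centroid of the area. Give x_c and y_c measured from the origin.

bottom flange: A = 150 × 24 = 3600.00, centroid at (75.00, 12.00).
web: A = 24 × 260 = 6240.00, centroid at (75.00, 154.00).
top flange: A = 110 × 22 = 2420.00, centroid at (75.00, 295.00).
ΣA = 12260.00 mm², ΣAx_c = 919500.00 mm³, ΣAy_c = 1718060.00 mm³.
x_c = 919500.00/12260.00 = 75.00 mm; y_c = 1718060.00/12260.00 = 140.14 mm.

x_c = 75.00 mm, y_c = 140.14 mm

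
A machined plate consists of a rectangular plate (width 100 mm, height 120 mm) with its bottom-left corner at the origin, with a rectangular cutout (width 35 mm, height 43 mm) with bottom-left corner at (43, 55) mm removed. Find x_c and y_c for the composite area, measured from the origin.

x_c = 48.49 mm, y_c = 57.63 mm

plate: A = 100 × 120 = 12000.00, centroid at (50.00, 60.00).
hole: A = −(35 × 43) = -1505.00, centroid at (60.50, 76.50).
ΣA = 10495.00 mm², ΣAx_c = 508947.50 mm³, ΣAy_c = 604867.50 mm³.
x_c = 508947.50/10495.00 = 48.49 mm; y_c = 604867.50/10495.00 = 57.63 mm.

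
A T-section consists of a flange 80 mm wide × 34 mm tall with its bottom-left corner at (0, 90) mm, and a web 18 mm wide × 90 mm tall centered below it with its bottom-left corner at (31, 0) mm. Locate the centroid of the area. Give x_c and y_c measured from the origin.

web: A = 18 × 90 = 1620.00, centroid at (40.00, 45.00).
flange: A = 80 × 34 = 2720.00, centroid at (40.00, 107.00).
ΣA = 4340.00 mm²
ΣAx_c = (1620.00)(40.00) + (2720.00)(40.00) = 173600.00 mm³
ΣAy_c = (1620.00)(45.00) + (2720.00)(107.00) = 363940.00 mm³
x_c = 173600.00 / 4340.00 = 40.00 mm
y_c = 363940.00 / 4340.00 = 83.86 mm

x_c = 40.00 mm, y_c = 83.86 mm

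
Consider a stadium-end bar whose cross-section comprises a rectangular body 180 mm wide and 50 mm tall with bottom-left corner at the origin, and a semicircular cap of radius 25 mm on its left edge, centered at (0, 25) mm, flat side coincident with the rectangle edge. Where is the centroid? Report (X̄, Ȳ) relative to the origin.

rectangular body: A = 180 × 50 = 9000.00, centroid at (90.00, 25.00).
semicircular end: A = ½π·25² = 981.75, centroid at (-10.61, 25.00).
ΣA = 9981.75 mm²
ΣAX̄ = (9000.00)(90.00) + (981.75)(-10.61) = 799583.33 mm³
ΣAȲ = (9000.00)(25.00) + (981.75)(25.00) = 249543.69 mm³
X̄ = 799583.33 / 9981.75 = 80.10 mm
Ȳ = 249543.69 / 9981.75 = 25.00 mm

X̄ = 80.10 mm, Ȳ = 25.00 mm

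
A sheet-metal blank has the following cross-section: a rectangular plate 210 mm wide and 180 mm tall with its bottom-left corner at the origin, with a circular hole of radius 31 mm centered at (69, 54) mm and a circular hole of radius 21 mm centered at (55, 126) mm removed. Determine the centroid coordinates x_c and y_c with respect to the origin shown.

x_c = 110.33 mm, y_c = 91.76 mm

plate: A = 210 × 180 = 37800.00, centroid at (105.00, 90.00).
hole 1: A = −π·31² = -3019.07, centroid at (69.00, 54.00).
hole 2: A = −π·21² = -1385.44, centroid at (55.00, 126.00).
ΣA = 33395.49 mm²
ΣAx_c = (37800.00)(105.00) + (-3019.07)(69.00) + (-1385.44)(55.00) = 3684484.80 mm³
ΣAy_c = (37800.00)(90.00) + (-3019.07)(54.00) + (-1385.44)(126.00) = 3064404.45 mm³
x_c = 3684484.80 / 33395.49 = 110.33 mm
y_c = 3064404.45 / 33395.49 = 91.76 mm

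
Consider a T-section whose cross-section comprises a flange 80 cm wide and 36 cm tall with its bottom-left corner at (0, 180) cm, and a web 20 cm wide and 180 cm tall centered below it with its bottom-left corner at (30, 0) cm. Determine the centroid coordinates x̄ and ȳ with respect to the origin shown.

Part | A | x̄ᵢ | ȳᵢ | A·x̄ᵢ | A·ȳᵢ
web | 3600.00 | 40.00 | 90.00 | 144000.00 | 324000.00
flange | 2880.00 | 40.00 | 198.00 | 115200.00 | 570240.00
Σ | 6480.00 |  |  | 259200.00 | 894240.00
x̄ = 259200.00 / 6480.00 = 40.00 cm
ȳ = 894240.00 / 6480.00 = 138.00 cm

x̄ = 40.00 cm, ȳ = 138.00 cm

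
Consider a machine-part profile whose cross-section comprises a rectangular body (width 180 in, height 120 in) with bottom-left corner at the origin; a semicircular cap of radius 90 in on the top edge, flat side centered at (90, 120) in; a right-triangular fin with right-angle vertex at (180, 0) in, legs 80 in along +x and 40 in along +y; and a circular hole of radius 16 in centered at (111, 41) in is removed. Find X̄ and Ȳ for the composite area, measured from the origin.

Part | A | x̄ᵢ | ȳᵢ | A·x̄ᵢ | A·ȳᵢ
rectangular body | 21600.00 | 90.00 | 60.00 | 1944000.00 | 1296000.00
semicircular top | 12723.45 | 90.00 | 158.20 | 1145110.52 | 2012814.03
triangular fin | 1600.00 | 206.67 | 13.33 | 330666.67 | 21333.33
hole | -804.25 | 111.00 | 41.00 | -89271.50 | -32974.16
Σ | 35119.20 |  |  | 3330505.69 | 3297173.21
X̄ = 3330505.69 / 35119.20 = 94.83 in
Ȳ = 3297173.21 / 35119.20 = 93.89 in

X̄ = 94.83 in, Ȳ = 93.89 in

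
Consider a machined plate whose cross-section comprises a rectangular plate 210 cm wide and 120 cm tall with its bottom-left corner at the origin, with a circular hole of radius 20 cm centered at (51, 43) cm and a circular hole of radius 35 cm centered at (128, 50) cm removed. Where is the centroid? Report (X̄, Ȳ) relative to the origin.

X̄ = 103.97 cm, Ȳ = 62.98 cm

Part | A | x̄ᵢ | ȳᵢ | A·x̄ᵢ | A·ȳᵢ
plate | 25200.00 | 105.00 | 60.00 | 2646000.00 | 1512000.00
hole 1 | -1256.64 | 51.00 | 43.00 | -64088.49 | -54035.39
hole 2 | -3848.45 | 128.00 | 50.00 | -492601.73 | -192422.55
Σ | 20094.91 |  |  | 2089309.78 | 1265542.06
X̄ = 2089309.78 / 20094.91 = 103.97 cm
Ȳ = 1265542.06 / 20094.91 = 62.98 cm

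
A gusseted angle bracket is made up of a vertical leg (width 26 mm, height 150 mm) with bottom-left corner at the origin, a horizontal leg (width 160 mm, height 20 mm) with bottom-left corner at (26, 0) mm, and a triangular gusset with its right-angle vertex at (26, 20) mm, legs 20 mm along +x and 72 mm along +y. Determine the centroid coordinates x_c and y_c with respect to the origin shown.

x_c = 52.87 mm, y_c = 45.55 mm

Part | A | x̄ᵢ | ȳᵢ | A·x̄ᵢ | A·ȳᵢ
vertical leg | 3900.00 | 13.00 | 75.00 | 50700.00 | 292500.00
horizontal leg | 3200.00 | 106.00 | 10.00 | 339200.00 | 32000.00
gusset | 720.00 | 32.67 | 44.00 | 23520.00 | 31680.00
Σ | 7820.00 |  |  | 413420.00 | 356180.00
x_c = 413420.00 / 7820.00 = 52.87 mm
y_c = 356180.00 / 7820.00 = 45.55 mm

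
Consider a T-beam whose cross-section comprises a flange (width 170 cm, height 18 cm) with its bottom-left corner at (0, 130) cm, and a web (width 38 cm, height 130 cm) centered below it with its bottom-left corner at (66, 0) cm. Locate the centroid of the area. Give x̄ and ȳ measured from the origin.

Part | A | x̄ᵢ | ȳᵢ | A·x̄ᵢ | A·ȳᵢ
web | 4940.00 | 85.00 | 65.00 | 419900.00 | 321100.00
flange | 3060.00 | 85.00 | 139.00 | 260100.00 | 425340.00
Σ | 8000.00 |  |  | 680000.00 | 746440.00
x̄ = 680000.00 / 8000.00 = 85.00 cm
ȳ = 746440.00 / 8000.00 = 93.31 cm

x̄ = 85.00 cm, ȳ = 93.31 cm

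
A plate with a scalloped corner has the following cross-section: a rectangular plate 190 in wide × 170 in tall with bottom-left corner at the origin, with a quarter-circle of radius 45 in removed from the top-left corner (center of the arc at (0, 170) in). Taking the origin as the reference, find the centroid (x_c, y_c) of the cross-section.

x_c = 98.93 in, y_c = 81.59 in

plate: A = 190 × 170 = 32300.00, centroid at (95.00, 85.00).
removed quarter-circle: A = −¼π·45² = -1590.43, centroid at (19.10, 150.90).
ΣA = 30709.57 in², ΣAx_c = 3038125.00 in³, ΣAy_c = 2505501.68 in³.
x_c = 3038125.00/30709.57 = 98.93 in; y_c = 2505501.68/30709.57 = 81.59 in.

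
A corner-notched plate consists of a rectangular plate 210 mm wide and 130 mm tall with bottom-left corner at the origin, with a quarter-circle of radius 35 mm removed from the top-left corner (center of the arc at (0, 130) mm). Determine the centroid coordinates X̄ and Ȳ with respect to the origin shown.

X̄ = 108.29 mm, Ȳ = 63.17 mm

plate: A = 210 × 130 = 27300.00, centroid at (105.00, 65.00).
removed quarter-circle: A = −¼π·35² = -962.11, centroid at (14.85, 115.15).
ΣA = 26337.89 mm²
ΣAX̄ = (27300.00)(105.00) + (-962.11)(14.85) = 2852208.33 mm³
ΣAȲ = (27300.00)(65.00) + (-962.11)(115.15) = 1663717.01 mm³
X̄ = 2852208.33 / 26337.89 = 108.29 mm
Ȳ = 1663717.01 / 26337.89 = 63.17 mm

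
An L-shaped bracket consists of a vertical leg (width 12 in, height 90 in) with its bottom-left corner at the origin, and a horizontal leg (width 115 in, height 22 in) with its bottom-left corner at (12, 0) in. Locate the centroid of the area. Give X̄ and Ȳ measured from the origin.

X̄ = 50.50 in, Ȳ = 21.17 in

vertical leg: A = 12 × 90 = 1080.00, centroid at (6.00, 45.00).
horizontal leg: A = 115 × 22 = 2530.00, centroid at (69.50, 11.00).
ΣA = 3610.00 in², ΣAX̄ = 182315.00 in³, ΣAȲ = 76430.00 in³.
X̄ = 182315.00/3610.00 = 50.50 in; Ȳ = 76430.00/3610.00 = 21.17 in.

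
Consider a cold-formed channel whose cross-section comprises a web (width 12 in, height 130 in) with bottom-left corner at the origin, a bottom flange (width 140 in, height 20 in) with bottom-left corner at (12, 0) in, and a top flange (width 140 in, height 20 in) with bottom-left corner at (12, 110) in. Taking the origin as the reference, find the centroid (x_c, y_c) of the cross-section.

web: A = 12 × 130 = 1560.00, centroid at (6.00, 65.00).
bottom flange: A = 140 × 20 = 2800.00, centroid at (82.00, 10.00).
top flange: A = 140 × 20 = 2800.00, centroid at (82.00, 120.00).
ΣA = 7160.00 in², ΣAx_c = 468560.00 in³, ΣAy_c = 465400.00 in³.
x_c = 468560.00/7160.00 = 65.44 in; y_c = 465400.00/7160.00 = 65.00 in.

x_c = 65.44 in, y_c = 65.00 in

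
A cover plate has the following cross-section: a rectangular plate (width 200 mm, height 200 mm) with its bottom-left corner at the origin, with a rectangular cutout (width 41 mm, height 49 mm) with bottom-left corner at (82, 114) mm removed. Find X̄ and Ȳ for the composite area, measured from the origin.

Part | A | x̄ᵢ | ȳᵢ | A·x̄ᵢ | A·ȳᵢ
plate | 40000.00 | 100.00 | 100.00 | 4000000.00 | 4000000.00
hole | -2009.00 | 102.50 | 138.50 | -205922.50 | -278246.50
Σ | 37991.00 |  |  | 3794077.50 | 3721753.50
X̄ = 3794077.50 / 37991.00 = 99.87 mm
Ȳ = 3721753.50 / 37991.00 = 97.96 mm

X̄ = 99.87 mm, Ȳ = 97.96 mm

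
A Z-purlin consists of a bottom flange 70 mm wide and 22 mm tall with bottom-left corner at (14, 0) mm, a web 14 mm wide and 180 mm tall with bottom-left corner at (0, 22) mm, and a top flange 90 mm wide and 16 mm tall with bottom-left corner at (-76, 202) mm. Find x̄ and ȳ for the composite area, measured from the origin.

x̄ = 8.81 mm, ȳ = 109.38 mm

bottom flange: A = 70 × 22 = 1540.00, centroid at (49.00, 11.00).
web: A = 14 × 180 = 2520.00, centroid at (7.00, 112.00).
top flange: A = 90 × 16 = 1440.00, centroid at (-31.00, 210.00).
ΣA = 5500.00 mm²
ΣAx̄ = (1540.00)(49.00) + (2520.00)(7.00) + (1440.00)(-31.00) = 48460.00 mm³
ΣAȳ = (1540.00)(11.00) + (2520.00)(112.00) + (1440.00)(210.00) = 601580.00 mm³
x̄ = 48460.00 / 5500.00 = 8.81 mm
ȳ = 601580.00 / 5500.00 = 109.38 mm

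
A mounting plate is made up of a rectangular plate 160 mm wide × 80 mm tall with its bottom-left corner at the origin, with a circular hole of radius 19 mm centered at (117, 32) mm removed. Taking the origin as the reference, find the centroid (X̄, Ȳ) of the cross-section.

Part | A | x̄ᵢ | ȳᵢ | A·x̄ᵢ | A·ȳᵢ
plate | 12800.00 | 80.00 | 40.00 | 1024000.00 | 512000.00
hole | -1134.11 | 117.00 | 32.00 | -132691.45 | -36291.68
Σ | 11665.89 |  |  | 891308.55 | 475708.32
X̄ = 891308.55 / 11665.89 = 76.40 mm
Ȳ = 475708.32 / 11665.89 = 40.78 mm

X̄ = 76.40 mm, Ȳ = 40.78 mm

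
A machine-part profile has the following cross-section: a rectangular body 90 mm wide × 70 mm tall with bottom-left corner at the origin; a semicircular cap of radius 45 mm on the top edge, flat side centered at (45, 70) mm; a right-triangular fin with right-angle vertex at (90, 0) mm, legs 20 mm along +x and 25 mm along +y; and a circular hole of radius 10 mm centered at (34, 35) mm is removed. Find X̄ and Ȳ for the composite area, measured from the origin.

rectangular body: A = 90 × 70 = 6300.00, centroid at (45.00, 35.00).
semicircular top: A = ½π·45² = 3180.86, centroid at (45.00, 89.10).
triangular fin: A = ½·20·25 = 250.00, centroid at (96.67, 8.33).
hole: A = −π·10² = -314.16, centroid at (34.00, 35.00).
ΣA = 9416.70 mm²
ΣAX̄ = (6300.00)(45.00) + (3180.86)(45.00) + (250.00)(96.67) + (-314.16)(34.00) = 440124.07 mm³
ΣAȲ = (6300.00)(35.00) + (3180.86)(89.10) + (250.00)(8.33) + (-314.16)(35.00) = 494998.14 mm³
X̄ = 440124.07 / 9416.70 = 46.74 mm
Ȳ = 494998.14 / 9416.70 = 52.57 mm

X̄ = 46.74 mm, Ȳ = 52.57 mm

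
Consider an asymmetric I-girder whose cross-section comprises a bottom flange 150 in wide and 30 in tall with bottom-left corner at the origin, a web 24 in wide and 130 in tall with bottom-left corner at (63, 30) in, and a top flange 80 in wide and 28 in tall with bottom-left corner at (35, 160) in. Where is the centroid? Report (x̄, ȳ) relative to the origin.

bottom flange: A = 150 × 30 = 4500.00, centroid at (75.00, 15.00).
web: A = 24 × 130 = 3120.00, centroid at (75.00, 95.00).
top flange: A = 80 × 28 = 2240.00, centroid at (75.00, 174.00).
ΣA = 9860.00 in², ΣAx̄ = 739500.00 in³, ΣAȳ = 753660.00 in³.
x̄ = 739500.00/9860.00 = 75.00 in; ȳ = 753660.00/9860.00 = 76.44 in.

x̄ = 75.00 in, ȳ = 76.44 in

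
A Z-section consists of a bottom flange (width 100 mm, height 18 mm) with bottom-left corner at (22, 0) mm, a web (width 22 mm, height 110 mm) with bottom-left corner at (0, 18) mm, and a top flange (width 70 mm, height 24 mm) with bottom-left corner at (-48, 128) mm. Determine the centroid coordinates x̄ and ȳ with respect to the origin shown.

Part | A | x̄ᵢ | ȳᵢ | A·x̄ᵢ | A·ȳᵢ
bottom flange | 1800.00 | 72.00 | 9.00 | 129600.00 | 16200.00
web | 2420.00 | 11.00 | 73.00 | 26620.00 | 176660.00
top flange | 1680.00 | -13.00 | 140.00 | -21840.00 | 235200.00
Σ | 5900.00 |  |  | 134380.00 | 428060.00
x̄ = 134380.00 / 5900.00 = 22.78 mm
ȳ = 428060.00 / 5900.00 = 72.55 mm

x̄ = 22.78 mm, ȳ = 72.55 mm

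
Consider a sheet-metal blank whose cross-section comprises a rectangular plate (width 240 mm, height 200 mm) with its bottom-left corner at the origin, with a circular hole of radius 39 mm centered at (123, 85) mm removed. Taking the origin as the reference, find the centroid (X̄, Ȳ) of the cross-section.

plate: A = 240 × 200 = 48000.00, centroid at (120.00, 100.00).
hole: A = −π·39² = -4778.36, centroid at (123.00, 85.00).
ΣA = 43221.64 mm²
ΣAX̄ = (48000.00)(120.00) + (-4778.36)(123.00) = 5172261.42 mm³
ΣAȲ = (48000.00)(100.00) + (-4778.36)(85.00) = 4393839.19 mm³
X̄ = 5172261.42 / 43221.64 = 119.67 mm
Ȳ = 4393839.19 / 43221.64 = 101.66 mm

X̄ = 119.67 mm, Ȳ = 101.66 mm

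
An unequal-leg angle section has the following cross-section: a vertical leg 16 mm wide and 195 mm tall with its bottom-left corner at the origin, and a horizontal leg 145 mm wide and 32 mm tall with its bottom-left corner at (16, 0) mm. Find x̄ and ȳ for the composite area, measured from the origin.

x̄ = 56.13 mm, ȳ = 48.77 mm

vertical leg: A = 16 × 195 = 3120.00, centroid at (8.00, 97.50).
horizontal leg: A = 145 × 32 = 4640.00, centroid at (88.50, 16.00).
ΣA = 7760.00 mm², ΣAx̄ = 435600.00 mm³, ΣAȳ = 378440.00 mm³.
x̄ = 435600.00/7760.00 = 56.13 mm; ȳ = 378440.00/7760.00 = 48.77 mm.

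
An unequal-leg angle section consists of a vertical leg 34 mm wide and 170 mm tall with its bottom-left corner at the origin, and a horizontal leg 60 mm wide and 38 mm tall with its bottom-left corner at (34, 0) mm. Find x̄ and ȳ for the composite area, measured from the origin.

x̄ = 30.30 mm, ȳ = 66.33 mm

vertical leg: A = 34 × 170 = 5780.00, centroid at (17.00, 85.00).
horizontal leg: A = 60 × 38 = 2280.00, centroid at (64.00, 19.00).
ΣA = 8060.00 mm²
ΣAx̄ = (5780.00)(17.00) + (2280.00)(64.00) = 244180.00 mm³
ΣAȳ = (5780.00)(85.00) + (2280.00)(19.00) = 534620.00 mm³
x̄ = 244180.00 / 8060.00 = 30.30 mm
ȳ = 534620.00 / 8060.00 = 66.33 mm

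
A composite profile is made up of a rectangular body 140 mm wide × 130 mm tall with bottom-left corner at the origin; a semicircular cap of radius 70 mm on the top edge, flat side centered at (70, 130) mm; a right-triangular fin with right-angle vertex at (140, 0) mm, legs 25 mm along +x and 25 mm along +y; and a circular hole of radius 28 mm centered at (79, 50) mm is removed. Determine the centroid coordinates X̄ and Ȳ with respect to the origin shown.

rectangular body: A = 140 × 130 = 18200.00, centroid at (70.00, 65.00).
semicircular top: A = ½π·70² = 7696.90, centroid at (70.00, 159.71).
triangular fin: A = ½·25·25 = 312.50, centroid at (148.33, 8.33).
hole: A = −π·28² = -2463.01, centroid at (79.00, 50.00).
ΣA = 23746.39 mm²
ΣAX̄ = (18200.00)(70.00) + (7696.90)(70.00) + (312.50)(148.33) + (-2463.01)(79.00) = 1664559.62 mm³
ΣAȲ = (18200.00)(65.00) + (7696.90)(159.71) + (312.50)(8.33) + (-2463.01)(50.00) = 2291717.66 mm³
X̄ = 1664559.62 / 23746.39 = 70.10 mm
Ȳ = 2291717.66 / 23746.39 = 96.51 mm

X̄ = 70.10 mm, Ȳ = 96.51 mm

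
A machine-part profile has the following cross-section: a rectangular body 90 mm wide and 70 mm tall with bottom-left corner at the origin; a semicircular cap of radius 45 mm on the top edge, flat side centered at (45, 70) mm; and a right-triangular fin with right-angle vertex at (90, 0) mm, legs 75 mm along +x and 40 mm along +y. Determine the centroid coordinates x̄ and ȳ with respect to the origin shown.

Part | A | x̄ᵢ | ȳᵢ | A·x̄ᵢ | A·ȳᵢ
rectangular body | 6300.00 | 45.00 | 35.00 | 283500.00 | 220500.00
semicircular top | 3180.86 | 45.00 | 89.10 | 143138.82 | 283410.38
triangular fin | 1500.00 | 115.00 | 13.33 | 172500.00 | 20000.00
Σ | 10980.86 |  |  | 599138.82 | 523910.38
x̄ = 599138.82 / 10980.86 = 54.56 mm
ȳ = 523910.38 / 10980.86 = 47.71 mm

x̄ = 54.56 mm, ȳ = 47.71 mm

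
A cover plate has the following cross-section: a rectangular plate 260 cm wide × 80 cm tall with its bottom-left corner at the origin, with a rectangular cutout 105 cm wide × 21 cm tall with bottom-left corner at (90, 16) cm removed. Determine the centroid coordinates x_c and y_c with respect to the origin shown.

x_c = 128.52 cm, y_c = 41.60 cm

Part | A | x̄ᵢ | ȳᵢ | A·x̄ᵢ | A·ȳᵢ
plate | 20800.00 | 130.00 | 40.00 | 2704000.00 | 832000.00
hole | -2205.00 | 142.50 | 26.50 | -314212.50 | -58432.50
Σ | 18595.00 |  |  | 2389787.50 | 773567.50
x_c = 2389787.50 / 18595.00 = 128.52 cm
y_c = 773567.50 / 18595.00 = 41.60 cm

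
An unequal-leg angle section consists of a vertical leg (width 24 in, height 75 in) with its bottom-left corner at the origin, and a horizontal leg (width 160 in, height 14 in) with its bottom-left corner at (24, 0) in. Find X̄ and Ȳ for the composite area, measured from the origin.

X̄ = 63.01 in, Ȳ = 20.59 in

vertical leg: A = 24 × 75 = 1800.00, centroid at (12.00, 37.50).
horizontal leg: A = 160 × 14 = 2240.00, centroid at (104.00, 7.00).
ΣA = 4040.00 in²
ΣAX̄ = (1800.00)(12.00) + (2240.00)(104.00) = 254560.00 in³
ΣAȲ = (1800.00)(37.50) + (2240.00)(7.00) = 83180.00 in³
X̄ = 254560.00 / 4040.00 = 63.01 in
Ȳ = 83180.00 / 4040.00 = 20.59 in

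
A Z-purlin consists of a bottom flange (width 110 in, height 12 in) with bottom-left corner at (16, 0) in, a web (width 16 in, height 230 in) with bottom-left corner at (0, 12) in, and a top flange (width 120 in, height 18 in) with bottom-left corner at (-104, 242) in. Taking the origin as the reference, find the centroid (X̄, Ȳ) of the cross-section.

X̄ = 3.93 in, Ȳ = 142.10 in

bottom flange: A = 110 × 12 = 1320.00, centroid at (71.00, 6.00).
web: A = 16 × 230 = 3680.00, centroid at (8.00, 127.00).
top flange: A = 120 × 18 = 2160.00, centroid at (-44.00, 251.00).
ΣA = 7160.00 in², ΣAX̄ = 28120.00 in³, ΣAȲ = 1017440.00 in³.
X̄ = 28120.00/7160.00 = 3.93 in; Ȳ = 1017440.00/7160.00 = 142.10 in.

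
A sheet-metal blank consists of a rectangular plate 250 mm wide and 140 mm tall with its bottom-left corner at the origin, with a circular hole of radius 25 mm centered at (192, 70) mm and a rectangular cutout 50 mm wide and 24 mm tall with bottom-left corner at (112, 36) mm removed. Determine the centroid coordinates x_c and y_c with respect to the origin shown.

plate: A = 250 × 140 = 35000.00, centroid at (125.00, 70.00).
hole 1: A = −π·25² = -1963.50, centroid at (192.00, 70.00).
hole 2: A = −(50 × 24) = -1200.00, centroid at (137.00, 48.00).
ΣA = 31836.50 mm²
ΣAx_c = (35000.00)(125.00) + (-1963.50)(192.00) + (-1200.00)(137.00) = 3833608.88 mm³
ΣAy_c = (35000.00)(70.00) + (-1963.50)(70.00) + (-1200.00)(48.00) = 2254955.32 mm³
x_c = 3833608.88 / 31836.50 = 120.42 mm
y_c = 2254955.32 / 31836.50 = 70.83 mm

x_c = 120.42 mm, y_c = 70.83 mm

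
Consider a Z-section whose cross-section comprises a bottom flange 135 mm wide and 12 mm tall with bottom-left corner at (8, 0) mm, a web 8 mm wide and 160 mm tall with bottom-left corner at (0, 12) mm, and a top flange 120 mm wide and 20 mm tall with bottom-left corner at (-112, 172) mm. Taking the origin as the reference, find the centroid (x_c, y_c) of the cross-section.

Part | A | x̄ᵢ | ȳᵢ | A·x̄ᵢ | A·ȳᵢ
bottom flange | 1620.00 | 75.50 | 6.00 | 122310.00 | 9720.00
web | 1280.00 | 4.00 | 92.00 | 5120.00 | 117760.00
top flange | 2400.00 | -52.00 | 182.00 | -124800.00 | 436800.00
Σ | 5300.00 |  |  | 2630.00 | 564280.00
x_c = 2630.00 / 5300.00 = 0.50 mm
y_c = 564280.00 / 5300.00 = 106.47 mm

x_c = 0.50 mm, y_c = 106.47 mm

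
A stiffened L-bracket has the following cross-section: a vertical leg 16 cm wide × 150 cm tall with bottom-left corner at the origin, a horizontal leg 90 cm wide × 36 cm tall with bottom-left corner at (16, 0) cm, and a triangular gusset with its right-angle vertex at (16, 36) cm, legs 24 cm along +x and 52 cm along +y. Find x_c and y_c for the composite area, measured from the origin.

vertical leg: A = 16 × 150 = 2400.00, centroid at (8.00, 75.00).
horizontal leg: A = 90 × 36 = 3240.00, centroid at (61.00, 18.00).
gusset: A = ½·24·52 = 624.00, centroid at (24.00, 53.33).
ΣA = 6264.00 cm²
ΣAx_c = (2400.00)(8.00) + (3240.00)(61.00) + (624.00)(24.00) = 231816.00 cm³
ΣAy_c = (2400.00)(75.00) + (3240.00)(18.00) + (624.00)(53.33) = 271600.00 cm³
x_c = 231816.00 / 6264.00 = 37.01 cm
y_c = 271600.00 / 6264.00 = 43.36 cm

x_c = 37.01 cm, y_c = 43.36 cm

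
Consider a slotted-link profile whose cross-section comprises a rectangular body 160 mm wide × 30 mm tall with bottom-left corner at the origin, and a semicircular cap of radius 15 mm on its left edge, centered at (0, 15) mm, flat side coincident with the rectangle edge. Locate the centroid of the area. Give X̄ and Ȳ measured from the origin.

X̄ = 74.08 mm, Ȳ = 15.00 mm

rectangular body: A = 160 × 30 = 4800.00, centroid at (80.00, 15.00).
semicircular end: A = ½π·15² = 353.43, centroid at (-6.37, 15.00).
ΣA = 5153.43 mm²
ΣAX̄ = (4800.00)(80.00) + (353.43)(-6.37) = 381750.00 mm³
ΣAȲ = (4800.00)(15.00) + (353.43)(15.00) = 77301.44 mm³
X̄ = 381750.00 / 5153.43 = 74.08 mm
Ȳ = 77301.44 / 5153.43 = 15.00 mm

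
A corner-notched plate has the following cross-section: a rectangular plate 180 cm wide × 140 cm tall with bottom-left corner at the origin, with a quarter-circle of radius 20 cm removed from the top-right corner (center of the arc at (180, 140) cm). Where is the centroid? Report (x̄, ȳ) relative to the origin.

plate: A = 180 × 140 = 25200.00, centroid at (90.00, 70.00).
removed quarter-circle: A = −¼π·20² = -314.16, centroid at (171.51, 131.51).
ΣA = 24885.84 cm²
ΣAx̄ = (25200.00)(90.00) + (-314.16)(171.51) = 2214118.00 cm³
ΣAȳ = (25200.00)(70.00) + (-314.16)(131.51) = 1722684.37 cm³
x̄ = 2214118.00 / 24885.84 = 88.97 cm
ȳ = 1722684.37 / 24885.84 = 69.22 cm

x̄ = 88.97 cm, ȳ = 69.22 cm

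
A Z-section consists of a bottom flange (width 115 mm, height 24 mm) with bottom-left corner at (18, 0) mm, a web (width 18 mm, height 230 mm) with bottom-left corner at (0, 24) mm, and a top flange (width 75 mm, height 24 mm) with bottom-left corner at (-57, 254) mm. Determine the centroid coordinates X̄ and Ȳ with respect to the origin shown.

X̄ = 24.20 mm, Ȳ = 124.99 mm

bottom flange: A = 115 × 24 = 2760.00, centroid at (75.50, 12.00).
web: A = 18 × 230 = 4140.00, centroid at (9.00, 139.00).
top flange: A = 75 × 24 = 1800.00, centroid at (-19.50, 266.00).
ΣA = 8700.00 mm²
ΣAX̄ = (2760.00)(75.50) + (4140.00)(9.00) + (1800.00)(-19.50) = 210540.00 mm³
ΣAȲ = (2760.00)(12.00) + (4140.00)(139.00) + (1800.00)(266.00) = 1087380.00 mm³
X̄ = 210540.00 / 8700.00 = 24.20 mm
Ȳ = 1087380.00 / 8700.00 = 124.99 mm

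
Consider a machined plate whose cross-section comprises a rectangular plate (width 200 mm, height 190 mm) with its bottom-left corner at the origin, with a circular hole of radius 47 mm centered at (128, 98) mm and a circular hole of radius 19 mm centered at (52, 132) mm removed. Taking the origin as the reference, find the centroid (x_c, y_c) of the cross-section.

plate: A = 200 × 190 = 38000.00, centroid at (100.00, 95.00).
hole 1: A = −π·47² = -6939.78, centroid at (128.00, 98.00).
hole 2: A = −π·19² = -1134.11, centroid at (52.00, 132.00).
ΣA = 29926.11 mm²
ΣAx_c = (38000.00)(100.00) + (-6939.78)(128.00) + (-1134.11)(52.00) = 2852734.42 mm³
ΣAy_c = (38000.00)(95.00) + (-6939.78)(98.00) + (-1134.11)(132.00) = 2780198.57 mm³
x_c = 2852734.42 / 29926.11 = 95.33 mm
y_c = 2780198.57 / 29926.11 = 92.90 mm

x_c = 95.33 mm, y_c = 92.90 mm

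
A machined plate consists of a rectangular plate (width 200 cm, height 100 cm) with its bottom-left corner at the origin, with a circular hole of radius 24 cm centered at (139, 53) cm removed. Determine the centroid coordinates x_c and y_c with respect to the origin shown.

x_c = 96.12 cm, y_c = 49.70 cm

plate: A = 200 × 100 = 20000.00, centroid at (100.00, 50.00).
hole: A = −π·24² = -1809.56, centroid at (139.00, 53.00).
ΣA = 18190.44 cm², ΣAx_c = 1748471.53 cm³, ΣAy_c = 904093.46 cm³.
x_c = 1748471.53/18190.44 = 96.12 cm; y_c = 904093.46/18190.44 = 49.70 cm.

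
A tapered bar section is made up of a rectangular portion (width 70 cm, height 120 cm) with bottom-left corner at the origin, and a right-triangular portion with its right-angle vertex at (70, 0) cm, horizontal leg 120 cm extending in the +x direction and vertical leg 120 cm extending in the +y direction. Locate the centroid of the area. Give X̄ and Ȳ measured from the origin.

Part | A | x̄ᵢ | ȳᵢ | A·x̄ᵢ | A·ȳᵢ
rectangular portion | 8400.00 | 35.00 | 60.00 | 294000.00 | 504000.00
triangular portion | 7200.00 | 110.00 | 40.00 | 792000.00 | 288000.00
Σ | 15600.00 |  |  | 1086000.00 | 792000.00
X̄ = 1086000.00 / 15600.00 = 69.62 cm
Ȳ = 792000.00 / 15600.00 = 50.77 cm

X̄ = 69.62 cm, Ȳ = 50.77 cm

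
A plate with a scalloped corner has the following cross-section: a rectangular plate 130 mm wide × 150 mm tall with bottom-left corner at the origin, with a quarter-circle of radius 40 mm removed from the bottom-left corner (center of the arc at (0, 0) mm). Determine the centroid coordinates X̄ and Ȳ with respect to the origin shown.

X̄ = 68.31 mm, Ȳ = 79.00 mm

plate: A = 130 × 150 = 19500.00, centroid at (65.00, 75.00).
removed quarter-circle: A = −¼π·40² = -1256.64, centroid at (16.98, 16.98).
ΣA = 18243.36 mm²
ΣAX̄ = (19500.00)(65.00) + (-1256.64)(16.98) = 1246166.67 mm³
ΣAȲ = (19500.00)(75.00) + (-1256.64)(16.98) = 1441166.67 mm³
X̄ = 1246166.67 / 18243.36 = 68.31 mm
Ȳ = 1441166.67 / 18243.36 = 79.00 mm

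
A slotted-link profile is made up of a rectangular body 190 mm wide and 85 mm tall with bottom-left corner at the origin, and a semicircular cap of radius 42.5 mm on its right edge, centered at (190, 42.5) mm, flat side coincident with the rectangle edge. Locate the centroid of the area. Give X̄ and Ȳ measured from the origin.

Part | A | x̄ᵢ | ȳᵢ | A·x̄ᵢ | A·ȳᵢ
rectangular body | 16150.00 | 95.00 | 42.50 | 1534250.00 | 686375.00
semicircular end | 2837.25 | 208.04 | 42.50 | 590254.75 | 120583.16
Σ | 18987.25 |  |  | 2124504.75 | 806958.16
X̄ = 2124504.75 / 18987.25 = 111.89 mm
Ȳ = 806958.16 / 18987.25 = 42.50 mm

X̄ = 111.89 mm, Ȳ = 42.50 mm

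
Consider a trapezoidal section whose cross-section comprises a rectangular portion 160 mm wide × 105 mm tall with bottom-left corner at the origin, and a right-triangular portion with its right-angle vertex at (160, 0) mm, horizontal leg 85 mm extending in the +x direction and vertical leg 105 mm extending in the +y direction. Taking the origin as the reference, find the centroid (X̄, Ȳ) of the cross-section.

rectangular portion: A = 160 × 105 = 16800.00, centroid at (80.00, 52.50).
triangular portion: A = ½·85·105 = 4462.50, centroid at (188.33, 35.00).
ΣA = 21262.50 mm²
ΣAX̄ = (16800.00)(80.00) + (4462.50)(188.33) = 2184437.50 mm³
ΣAȲ = (16800.00)(52.50) + (4462.50)(35.00) = 1038187.50 mm³
X̄ = 2184437.50 / 21262.50 = 102.74 mm
Ȳ = 1038187.50 / 21262.50 = 48.83 mm

X̄ = 102.74 mm, Ȳ = 48.83 mm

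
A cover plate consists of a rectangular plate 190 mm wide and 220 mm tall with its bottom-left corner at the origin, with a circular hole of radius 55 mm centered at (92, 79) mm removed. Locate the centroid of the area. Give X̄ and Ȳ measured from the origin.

X̄ = 95.88 mm, Ȳ = 119.12 mm

Part | A | x̄ᵢ | ȳᵢ | A·x̄ᵢ | A·ȳᵢ
plate | 41800.00 | 95.00 | 110.00 | 3971000.00 | 4598000.00
hole | -9503.32 | 92.00 | 79.00 | -874305.24 | -750762.10
Σ | 32296.68 |  |  | 3096694.76 | 3847237.90
X̄ = 3096694.76 / 32296.68 = 95.88 mm
Ȳ = 3847237.90 / 32296.68 = 119.12 mm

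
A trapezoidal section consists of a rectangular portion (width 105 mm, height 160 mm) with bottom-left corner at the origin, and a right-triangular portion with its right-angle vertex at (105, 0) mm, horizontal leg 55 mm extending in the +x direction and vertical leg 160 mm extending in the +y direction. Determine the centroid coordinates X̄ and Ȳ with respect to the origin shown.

X̄ = 67.20 mm, Ȳ = 74.47 mm

rectangular portion: A = 105 × 160 = 16800.00, centroid at (52.50, 80.00).
triangular portion: A = ½·55·160 = 4400.00, centroid at (123.33, 53.33).
ΣA = 21200.00 mm², ΣAX̄ = 1424666.67 mm³, ΣAȲ = 1578666.67 mm³.
X̄ = 1424666.67/21200.00 = 67.20 mm; Ȳ = 1578666.67/21200.00 = 74.47 mm.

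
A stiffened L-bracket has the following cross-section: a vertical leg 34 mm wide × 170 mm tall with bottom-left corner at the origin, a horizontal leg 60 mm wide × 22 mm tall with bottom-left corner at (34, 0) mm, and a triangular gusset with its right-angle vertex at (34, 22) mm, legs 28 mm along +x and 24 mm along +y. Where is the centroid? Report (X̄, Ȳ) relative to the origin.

Part | A | x̄ᵢ | ȳᵢ | A·x̄ᵢ | A·ȳᵢ
vertical leg | 5780.00 | 17.00 | 85.00 | 98260.00 | 491300.00
horizontal leg | 1320.00 | 64.00 | 11.00 | 84480.00 | 14520.00
gusset | 336.00 | 43.33 | 30.00 | 14560.00 | 10080.00
Σ | 7436.00 |  |  | 197300.00 | 515900.00
X̄ = 197300.00 / 7436.00 = 26.53 mm
Ȳ = 515900.00 / 7436.00 = 69.38 mm

X̄ = 26.53 mm, Ȳ = 69.38 mm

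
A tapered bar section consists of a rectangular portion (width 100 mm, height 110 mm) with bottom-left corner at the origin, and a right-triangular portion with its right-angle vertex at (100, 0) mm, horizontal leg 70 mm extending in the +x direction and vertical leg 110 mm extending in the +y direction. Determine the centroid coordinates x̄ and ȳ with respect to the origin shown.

rectangular portion: A = 100 × 110 = 11000.00, centroid at (50.00, 55.00).
triangular portion: A = ½·70·110 = 3850.00, centroid at (123.33, 36.67).
ΣA = 14850.00 mm², ΣAx̄ = 1024833.33 mm³, ΣAȳ = 746166.67 mm³.
x̄ = 1024833.33/14850.00 = 69.01 mm; ȳ = 746166.67/14850.00 = 50.25 mm.

x̄ = 69.01 mm, ȳ = 50.25 mm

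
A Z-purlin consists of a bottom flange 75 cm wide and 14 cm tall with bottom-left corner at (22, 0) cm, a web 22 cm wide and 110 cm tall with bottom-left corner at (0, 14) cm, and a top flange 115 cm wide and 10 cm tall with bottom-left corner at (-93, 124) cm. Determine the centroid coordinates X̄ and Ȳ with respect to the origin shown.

bottom flange: A = 75 × 14 = 1050.00, centroid at (59.50, 7.00).
web: A = 22 × 110 = 2420.00, centroid at (11.00, 69.00).
top flange: A = 115 × 10 = 1150.00, centroid at (-35.50, 129.00).
ΣA = 4620.00 cm², ΣAX̄ = 48270.00 cm³, ΣAȲ = 322680.00 cm³.
X̄ = 48270.00/4620.00 = 10.45 cm; Ȳ = 322680.00/4620.00 = 69.84 cm.

X̄ = 10.45 cm, Ȳ = 69.84 cm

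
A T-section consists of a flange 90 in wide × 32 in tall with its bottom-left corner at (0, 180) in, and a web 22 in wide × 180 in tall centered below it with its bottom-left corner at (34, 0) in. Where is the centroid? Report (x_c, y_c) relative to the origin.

x_c = 45.00 in, y_c = 134.63 in

web: A = 22 × 180 = 3960.00, centroid at (45.00, 90.00).
flange: A = 90 × 32 = 2880.00, centroid at (45.00, 196.00).
ΣA = 6840.00 in²
ΣAx_c = (3960.00)(45.00) + (2880.00)(45.00) = 307800.00 in³
ΣAy_c = (3960.00)(90.00) + (2880.00)(196.00) = 920880.00 in³
x_c = 307800.00 / 6840.00 = 45.00 in
y_c = 920880.00 / 6840.00 = 134.63 in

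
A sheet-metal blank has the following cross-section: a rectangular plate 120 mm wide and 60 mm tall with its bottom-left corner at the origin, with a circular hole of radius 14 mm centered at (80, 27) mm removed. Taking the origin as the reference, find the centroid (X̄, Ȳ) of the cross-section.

X̄ = 58.13 mm, Ȳ = 30.28 mm

plate: A = 120 × 60 = 7200.00, centroid at (60.00, 30.00).
hole: A = −π·14² = -615.75, centroid at (80.00, 27.00).
ΣA = 6584.25 mm²
ΣAX̄ = (7200.00)(60.00) + (-615.75)(80.00) = 382739.83 mm³
ΣAȲ = (7200.00)(30.00) + (-615.75)(27.00) = 199374.69 mm³
X̄ = 382739.83 / 6584.25 = 58.13 mm
Ȳ = 199374.69 / 6584.25 = 30.28 mm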